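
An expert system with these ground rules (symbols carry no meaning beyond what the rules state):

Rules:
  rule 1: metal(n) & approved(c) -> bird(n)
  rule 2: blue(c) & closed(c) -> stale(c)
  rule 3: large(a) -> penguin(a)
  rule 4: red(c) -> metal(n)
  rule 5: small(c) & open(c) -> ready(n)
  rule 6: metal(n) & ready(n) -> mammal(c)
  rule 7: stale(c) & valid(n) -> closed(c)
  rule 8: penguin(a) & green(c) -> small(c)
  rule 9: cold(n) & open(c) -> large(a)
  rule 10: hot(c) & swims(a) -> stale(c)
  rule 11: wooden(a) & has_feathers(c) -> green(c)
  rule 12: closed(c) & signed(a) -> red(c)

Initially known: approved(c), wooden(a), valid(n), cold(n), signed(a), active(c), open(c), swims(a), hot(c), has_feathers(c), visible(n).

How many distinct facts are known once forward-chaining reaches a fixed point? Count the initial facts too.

22

Round 1: rule 9 [cold(n) & open(c) -> large(a)]; rule 10 [hot(c) & swims(a) -> stale(c)]; rule 11 [wooden(a) & has_feathers(c) -> green(c)]. New: large(a), stale(c), green(c).
Round 2: rule 3 [large(a) -> penguin(a)]; rule 7 [stale(c) & valid(n) -> closed(c)]. New: penguin(a), closed(c).
Round 3: rule 8 [penguin(a) & green(c) -> small(c)]; rule 12 [closed(c) & signed(a) -> red(c)]. New: small(c), red(c).
Round 4: rule 4 [red(c) -> metal(n)]; rule 5 [small(c) & open(c) -> ready(n)]. New: metal(n), ready(n).
Round 5: rule 1 [metal(n) & approved(c) -> bird(n)]; rule 6 [metal(n) & ready(n) -> mammal(c)]. New: bird(n), mammal(c).
Closure: {active(c), approved(c), bird(n), closed(c), cold(n), green(c), has_feathers(c), hot(c), large(a), mammal(c), metal(n), open(c), penguin(a), ready(n), red(c), signed(a), small(c), stale(c), swims(a), valid(n), visible(n), wooden(a)} — 22 facts.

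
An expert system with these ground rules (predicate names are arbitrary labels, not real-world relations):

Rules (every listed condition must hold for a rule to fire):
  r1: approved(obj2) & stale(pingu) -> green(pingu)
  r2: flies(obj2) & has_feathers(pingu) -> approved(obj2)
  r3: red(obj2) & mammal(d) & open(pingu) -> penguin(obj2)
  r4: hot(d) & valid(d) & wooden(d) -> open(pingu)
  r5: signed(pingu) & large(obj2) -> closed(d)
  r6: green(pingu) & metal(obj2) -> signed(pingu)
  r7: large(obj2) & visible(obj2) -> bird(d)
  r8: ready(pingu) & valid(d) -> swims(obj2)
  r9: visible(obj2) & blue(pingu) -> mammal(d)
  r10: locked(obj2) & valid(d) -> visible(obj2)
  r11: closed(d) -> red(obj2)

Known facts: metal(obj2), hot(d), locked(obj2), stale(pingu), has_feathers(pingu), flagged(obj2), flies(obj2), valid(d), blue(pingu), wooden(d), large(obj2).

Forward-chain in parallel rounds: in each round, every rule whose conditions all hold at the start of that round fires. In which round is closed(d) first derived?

[1] r2 [flies(obj2) & has_feathers(pingu) -> approved(obj2)]; r4 [hot(d) & valid(d) & wooden(d) -> open(pingu)]; r10 [locked(obj2) & valid(d) -> visible(obj2)]. ⇒ new: approved(obj2), open(pingu), visible(obj2).
[2] r1 [approved(obj2) & stale(pingu) -> green(pingu)]; r7 [large(obj2) & visible(obj2) -> bird(d)]; r9 [visible(obj2) & blue(pingu) -> mammal(d)]. ⇒ new: green(pingu), bird(d), mammal(d).
[3] r6 [green(pingu) & metal(obj2) -> signed(pingu)]. ⇒ new: signed(pingu).
[4] r5 [signed(pingu) & large(obj2) -> closed(d)]. ⇒ new: closed(d).
closed(d) first appears in round 4.

4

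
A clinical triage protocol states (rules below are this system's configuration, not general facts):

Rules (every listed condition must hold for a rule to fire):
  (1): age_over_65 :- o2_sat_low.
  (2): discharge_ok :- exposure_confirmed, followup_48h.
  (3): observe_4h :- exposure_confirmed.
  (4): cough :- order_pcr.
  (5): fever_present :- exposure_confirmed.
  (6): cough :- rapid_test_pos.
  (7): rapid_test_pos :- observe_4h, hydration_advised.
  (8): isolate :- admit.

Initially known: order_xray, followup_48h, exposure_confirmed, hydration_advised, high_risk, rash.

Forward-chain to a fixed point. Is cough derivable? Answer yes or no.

yes

Round 1 — (2), (3), (5), derive discharge_ok, observe_4h, fever_present.
Round 2 — (7), derive rapid_test_pos.
Round 3 — (6), derive cough.
cough appears in round 3, so it is derivable.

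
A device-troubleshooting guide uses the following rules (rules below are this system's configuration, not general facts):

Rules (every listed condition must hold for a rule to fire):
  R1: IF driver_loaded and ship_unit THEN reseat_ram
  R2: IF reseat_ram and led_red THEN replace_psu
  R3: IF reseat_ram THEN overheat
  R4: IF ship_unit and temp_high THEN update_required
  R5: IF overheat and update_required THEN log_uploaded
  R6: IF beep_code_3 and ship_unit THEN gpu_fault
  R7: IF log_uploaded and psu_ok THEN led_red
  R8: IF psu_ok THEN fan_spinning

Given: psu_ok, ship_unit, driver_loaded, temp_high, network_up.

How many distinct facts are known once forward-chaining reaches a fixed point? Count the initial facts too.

12

Round 1: R1 [IF driver_loaded and ship_unit THEN reseat_ram]; R4 [IF ship_unit and temp_high THEN update_required]; R8 [IF psu_ok THEN fan_spinning]. New: reseat_ram, update_required, fan_spinning.
Round 2: R3 [IF reseat_ram THEN overheat]. New: overheat.
Round 3: R5 [IF overheat and update_required THEN log_uploaded]. New: log_uploaded.
Round 4: R7 [IF log_uploaded and psu_ok THEN led_red]. New: led_red.
Round 5: R2 [IF reseat_ram and led_red THEN replace_psu]. New: replace_psu.
Closure: {driver_loaded, fan_spinning, led_red, log_uploaded, network_up, overheat, psu_ok, replace_psu, reseat_ram, ship_unit, temp_high, update_required} — 12 facts.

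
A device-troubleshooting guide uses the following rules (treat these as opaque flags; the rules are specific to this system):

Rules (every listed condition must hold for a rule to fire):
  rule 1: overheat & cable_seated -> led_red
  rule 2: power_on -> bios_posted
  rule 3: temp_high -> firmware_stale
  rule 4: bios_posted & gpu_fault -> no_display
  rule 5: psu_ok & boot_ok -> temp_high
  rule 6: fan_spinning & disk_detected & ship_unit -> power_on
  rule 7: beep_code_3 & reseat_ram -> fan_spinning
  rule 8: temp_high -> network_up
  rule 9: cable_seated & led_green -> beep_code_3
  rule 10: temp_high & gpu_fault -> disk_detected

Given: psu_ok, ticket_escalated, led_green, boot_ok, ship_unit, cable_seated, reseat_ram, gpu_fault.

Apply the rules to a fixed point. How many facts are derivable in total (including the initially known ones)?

Round 1: rule 5 [psu_ok & boot_ok -> temp_high]; rule 9 [cable_seated & led_green -> beep_code_3]. New: temp_high, beep_code_3.
Round 2: rule 3 [temp_high -> firmware_stale]; rule 7 [beep_code_3 & reseat_ram -> fan_spinning]; rule 8 [temp_high -> network_up]; rule 10 [temp_high & gpu_fault -> disk_detected]. New: firmware_stale, fan_spinning, network_up, disk_detected.
Round 3: rule 6 [fan_spinning & disk_detected & ship_unit -> power_on]. New: power_on.
Round 4: rule 2 [power_on -> bios_posted]. New: bios_posted.
Round 5: rule 4 [bios_posted & gpu_fault -> no_display]. New: no_display.
Closure: {beep_code_3, bios_posted, boot_ok, cable_seated, disk_detected, fan_spinning, firmware_stale, gpu_fault, led_green, network_up, no_display, power_on, psu_ok, reseat_ram, ship_unit, temp_high, ticket_escalated} — 17 facts.

17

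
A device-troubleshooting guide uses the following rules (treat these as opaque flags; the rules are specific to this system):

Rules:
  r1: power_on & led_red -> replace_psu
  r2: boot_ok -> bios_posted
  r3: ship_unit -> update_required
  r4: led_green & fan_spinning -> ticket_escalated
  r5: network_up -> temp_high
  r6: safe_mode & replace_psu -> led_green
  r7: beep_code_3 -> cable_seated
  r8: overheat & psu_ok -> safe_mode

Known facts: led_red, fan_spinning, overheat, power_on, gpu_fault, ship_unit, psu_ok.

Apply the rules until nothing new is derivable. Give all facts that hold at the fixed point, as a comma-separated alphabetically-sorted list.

fan_spinning, gpu_fault, led_green, led_red, overheat, power_on, psu_ok, replace_psu, safe_mode, ship_unit, ticket_escalated, update_required

Round 1 — r1, r3, r8, derive replace_psu, update_required, safe_mode.
Round 2 — r6, derive led_green.
Round 3 — r4, derive ticket_escalated.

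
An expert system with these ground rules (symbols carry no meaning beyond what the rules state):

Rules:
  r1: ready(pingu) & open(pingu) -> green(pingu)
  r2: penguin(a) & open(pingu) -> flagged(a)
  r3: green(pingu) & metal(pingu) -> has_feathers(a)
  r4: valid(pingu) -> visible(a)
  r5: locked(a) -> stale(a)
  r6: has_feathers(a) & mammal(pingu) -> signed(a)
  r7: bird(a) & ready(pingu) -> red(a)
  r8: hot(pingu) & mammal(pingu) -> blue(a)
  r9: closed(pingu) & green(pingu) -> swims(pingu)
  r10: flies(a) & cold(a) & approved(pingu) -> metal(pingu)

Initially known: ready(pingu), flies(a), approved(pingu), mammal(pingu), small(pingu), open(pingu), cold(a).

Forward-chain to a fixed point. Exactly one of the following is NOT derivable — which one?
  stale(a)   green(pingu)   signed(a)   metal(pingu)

[1] r1 [ready(pingu) & open(pingu) -> green(pingu)]; r10 [flies(a) & cold(a) & approved(pingu) -> metal(pingu)]. ⇒ new: green(pingu), metal(pingu).
[2] r3 [green(pingu) & metal(pingu) -> has_feathers(a)]. ⇒ new: has_feathers(a).
[3] r6 [has_feathers(a) & mammal(pingu) -> signed(a)]. ⇒ new: signed(a).
Derived: green(pingu) (round 1), signed(a) (round 3), metal(pingu) (round 1). stale(a) never appears in any round.

stale(a)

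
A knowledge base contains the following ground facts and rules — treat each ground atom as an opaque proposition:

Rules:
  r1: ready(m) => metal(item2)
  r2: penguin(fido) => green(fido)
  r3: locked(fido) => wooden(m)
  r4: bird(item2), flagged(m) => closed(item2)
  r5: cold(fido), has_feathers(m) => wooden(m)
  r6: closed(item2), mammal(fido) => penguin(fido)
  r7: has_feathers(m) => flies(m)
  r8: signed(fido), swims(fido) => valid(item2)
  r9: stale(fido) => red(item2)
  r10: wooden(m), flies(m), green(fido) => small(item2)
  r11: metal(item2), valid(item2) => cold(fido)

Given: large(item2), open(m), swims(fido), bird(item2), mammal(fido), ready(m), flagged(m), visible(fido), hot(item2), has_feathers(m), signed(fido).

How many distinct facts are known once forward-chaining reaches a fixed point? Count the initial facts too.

20

Round 1 — r1, r4, r7, r8, derive metal(item2), closed(item2), flies(m), valid(item2).
Round 2 — r6, r11, derive penguin(fido), cold(fido).
Round 3 — r2, r5, derive green(fido), wooden(m).
Round 4 — r10, derive small(item2).
Closure: {bird(item2), closed(item2), cold(fido), flagged(m), flies(m), green(fido), has_feathers(m), hot(item2), large(item2), mammal(fido), metal(item2), open(m), penguin(fido), ready(m), signed(fido), small(item2), swims(fido), valid(item2), visible(fido), wooden(m)} — 20 facts.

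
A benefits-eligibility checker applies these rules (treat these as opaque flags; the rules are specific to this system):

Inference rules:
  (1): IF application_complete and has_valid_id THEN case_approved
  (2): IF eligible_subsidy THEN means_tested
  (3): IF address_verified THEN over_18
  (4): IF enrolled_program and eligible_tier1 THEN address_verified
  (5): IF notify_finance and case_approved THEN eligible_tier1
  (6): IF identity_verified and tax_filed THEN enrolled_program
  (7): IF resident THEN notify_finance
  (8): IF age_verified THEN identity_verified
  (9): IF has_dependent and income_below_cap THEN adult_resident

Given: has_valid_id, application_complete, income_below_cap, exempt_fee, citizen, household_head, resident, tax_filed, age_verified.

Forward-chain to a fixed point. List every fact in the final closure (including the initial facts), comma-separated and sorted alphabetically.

Round 1: (1) [IF application_complete and has_valid_id THEN case_approved]; (7) [IF resident THEN notify_finance]; (8) [IF age_verified THEN identity_verified]. Adds case_approved, notify_finance, identity_verified.
Round 2: (5) [IF notify_finance and case_approved THEN eligible_tier1]; (6) [IF identity_verified and tax_filed THEN enrolled_program]. Adds eligible_tier1, enrolled_program.
Round 3: (4) [IF enrolled_program and eligible_tier1 THEN address_verified]. Adds address_verified.
Round 4: (3) [IF address_verified THEN over_18]. Adds over_18.

address_verified, age_verified, application_complete, case_approved, citizen, eligible_tier1, enrolled_program, exempt_fee, has_valid_id, household_head, identity_verified, income_below_cap, notify_finance, over_18, resident, tax_filed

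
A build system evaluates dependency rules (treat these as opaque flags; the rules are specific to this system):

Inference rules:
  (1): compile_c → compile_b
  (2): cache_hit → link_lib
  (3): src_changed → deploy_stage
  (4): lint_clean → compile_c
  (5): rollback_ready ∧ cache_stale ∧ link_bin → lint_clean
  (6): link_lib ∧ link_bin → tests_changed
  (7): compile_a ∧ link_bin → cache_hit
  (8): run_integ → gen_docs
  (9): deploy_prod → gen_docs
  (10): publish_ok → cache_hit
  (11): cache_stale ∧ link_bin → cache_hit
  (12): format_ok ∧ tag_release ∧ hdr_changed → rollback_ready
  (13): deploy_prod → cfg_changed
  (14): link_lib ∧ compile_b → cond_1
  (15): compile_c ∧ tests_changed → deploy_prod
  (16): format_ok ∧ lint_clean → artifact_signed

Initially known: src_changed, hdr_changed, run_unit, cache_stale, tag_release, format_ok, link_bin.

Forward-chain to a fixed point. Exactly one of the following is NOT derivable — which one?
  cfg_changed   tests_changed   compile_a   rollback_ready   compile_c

compile_a

Round 1 fires (3), (11), (12), giving deploy_stage, cache_hit, rollback_ready.
Round 2 fires (2), (5), giving link_lib, lint_clean.
Round 3 fires (4), (6), (16), giving compile_c, tests_changed, artifact_signed.
Round 4 fires (1), (15), giving compile_b, deploy_prod.
Round 5 fires (9), (13), (14), giving gen_docs, cfg_changed, cond_1.
Derived: compile_c (round 3), rollback_ready (round 1), tests_changed (round 3), cfg_changed (round 5). compile_a never appears in any round.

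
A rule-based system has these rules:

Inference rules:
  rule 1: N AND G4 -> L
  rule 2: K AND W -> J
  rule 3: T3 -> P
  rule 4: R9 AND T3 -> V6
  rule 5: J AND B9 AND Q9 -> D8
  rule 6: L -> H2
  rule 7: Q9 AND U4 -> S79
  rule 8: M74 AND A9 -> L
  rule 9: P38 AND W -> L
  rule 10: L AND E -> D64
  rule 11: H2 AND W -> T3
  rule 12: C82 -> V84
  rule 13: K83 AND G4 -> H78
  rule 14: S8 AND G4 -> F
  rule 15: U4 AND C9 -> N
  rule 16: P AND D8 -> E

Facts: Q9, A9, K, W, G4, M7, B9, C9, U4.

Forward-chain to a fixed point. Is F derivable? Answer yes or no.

Round 1: rule 2 [K AND W -> J]; rule 7 [Q9 AND U4 -> S79]; rule 15 [U4 AND C9 -> N]. New: J, S79, N.
Round 2: rule 1 [N AND G4 -> L]; rule 5 [J AND B9 AND Q9 -> D8]. New: L, D8.
Round 3: rule 6 [L -> H2]. New: H2.
Round 4: rule 11 [H2 AND W -> T3]. New: T3.
Round 5: rule 3 [T3 -> P]. New: P.
Round 6: rule 16 [P AND D8 -> E]. New: E.
Round 7: rule 10 [L AND E -> D64]. New: D64.
Fixed point reached. F is concluded only by rule 14; rule 14 needs S8 (never derived).

no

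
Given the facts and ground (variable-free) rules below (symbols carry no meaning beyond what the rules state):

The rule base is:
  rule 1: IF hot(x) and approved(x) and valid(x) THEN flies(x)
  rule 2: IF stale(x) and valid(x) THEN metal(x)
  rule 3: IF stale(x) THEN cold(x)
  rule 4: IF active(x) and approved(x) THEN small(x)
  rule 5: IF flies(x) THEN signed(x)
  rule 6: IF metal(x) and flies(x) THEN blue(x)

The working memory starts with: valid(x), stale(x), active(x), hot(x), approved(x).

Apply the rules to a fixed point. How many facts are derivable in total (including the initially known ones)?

Round 1: rule 1 [IF hot(x) and approved(x) and valid(x) THEN flies(x)]; rule 2 [IF stale(x) and valid(x) THEN metal(x)]; rule 3 [IF stale(x) THEN cold(x)]; rule 4 [IF active(x) and approved(x) THEN small(x)]. New: flies(x), metal(x), cold(x), small(x).
Round 2: rule 5 [IF flies(x) THEN signed(x)]; rule 6 [IF metal(x) and flies(x) THEN blue(x)]. New: signed(x), blue(x).
Closure: {active(x), approved(x), blue(x), cold(x), flies(x), hot(x), metal(x), signed(x), small(x), stale(x), valid(x)} — 11 facts.

11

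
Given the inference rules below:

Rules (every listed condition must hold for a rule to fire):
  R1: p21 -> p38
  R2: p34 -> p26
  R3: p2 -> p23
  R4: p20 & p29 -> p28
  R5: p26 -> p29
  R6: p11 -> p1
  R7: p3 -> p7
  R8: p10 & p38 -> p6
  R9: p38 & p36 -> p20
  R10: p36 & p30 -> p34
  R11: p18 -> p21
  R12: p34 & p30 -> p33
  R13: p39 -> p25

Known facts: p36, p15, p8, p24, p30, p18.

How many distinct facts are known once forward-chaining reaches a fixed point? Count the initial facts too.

14

Round 1 fires R10, R11, giving p34, p21.
Round 2 fires R1, R2, R12, giving p38, p26, p33.
Round 3 fires R5, R9, giving p29, p20.
Round 4 fires R4, giving p28.
Closure: {p15, p18, p20, p21, p24, p26, p28, p29, p30, p33, p34, p36, p38, p8} — 14 facts.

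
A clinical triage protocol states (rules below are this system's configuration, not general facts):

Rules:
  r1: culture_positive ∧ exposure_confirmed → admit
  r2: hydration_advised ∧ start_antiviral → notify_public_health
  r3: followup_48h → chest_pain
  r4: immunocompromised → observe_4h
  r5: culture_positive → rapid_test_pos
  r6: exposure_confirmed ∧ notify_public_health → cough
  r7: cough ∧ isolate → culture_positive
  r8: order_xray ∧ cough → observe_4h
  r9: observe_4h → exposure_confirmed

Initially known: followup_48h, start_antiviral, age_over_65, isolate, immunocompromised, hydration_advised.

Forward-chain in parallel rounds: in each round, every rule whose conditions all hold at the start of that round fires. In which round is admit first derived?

5

Round 1 — r2, r3, r4, derive notify_public_health, chest_pain, observe_4h.
Round 2 — r9, derive exposure_confirmed.
Round 3 — r6, derive cough.
Round 4 — r7, derive culture_positive.
Round 5 — r1, r5, derive admit, rapid_test_pos.
admit first appears in round 5.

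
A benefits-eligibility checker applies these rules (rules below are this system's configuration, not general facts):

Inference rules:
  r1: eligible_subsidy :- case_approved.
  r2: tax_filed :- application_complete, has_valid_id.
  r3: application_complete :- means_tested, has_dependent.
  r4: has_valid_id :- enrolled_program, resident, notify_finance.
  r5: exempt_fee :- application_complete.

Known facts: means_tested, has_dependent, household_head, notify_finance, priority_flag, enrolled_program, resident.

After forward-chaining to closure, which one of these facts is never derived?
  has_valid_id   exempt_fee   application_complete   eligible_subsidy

[1] r3 [application_complete :- means_tested, has_dependent.]; r4 [has_valid_id :- enrolled_program, resident, notify_finance.]. ⇒ new: application_complete, has_valid_id.
[2] r2 [tax_filed :- application_complete, has_valid_id.]; r5 [exempt_fee :- application_complete.]. ⇒ new: tax_filed, exempt_fee.
Derived: exempt_fee (round 2), application_complete (round 1), has_valid_id (round 1). eligible_subsidy never appears in any round.

eligible_subsidy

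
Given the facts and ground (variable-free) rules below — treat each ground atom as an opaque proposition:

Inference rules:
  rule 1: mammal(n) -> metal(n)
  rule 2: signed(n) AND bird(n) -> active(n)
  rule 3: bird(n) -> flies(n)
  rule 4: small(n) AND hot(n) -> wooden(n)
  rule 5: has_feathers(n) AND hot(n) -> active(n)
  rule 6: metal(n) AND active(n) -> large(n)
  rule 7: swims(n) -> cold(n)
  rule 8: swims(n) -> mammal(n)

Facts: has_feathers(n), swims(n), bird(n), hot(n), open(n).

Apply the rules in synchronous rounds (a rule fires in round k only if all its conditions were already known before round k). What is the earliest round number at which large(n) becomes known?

Round 1 fires rule 3, rule 5, rule 7, rule 8, giving flies(n), active(n), cold(n), mammal(n).
Round 2 fires rule 1, giving metal(n).
Round 3 fires rule 6, giving large(n).
large(n) first appears in round 3.

3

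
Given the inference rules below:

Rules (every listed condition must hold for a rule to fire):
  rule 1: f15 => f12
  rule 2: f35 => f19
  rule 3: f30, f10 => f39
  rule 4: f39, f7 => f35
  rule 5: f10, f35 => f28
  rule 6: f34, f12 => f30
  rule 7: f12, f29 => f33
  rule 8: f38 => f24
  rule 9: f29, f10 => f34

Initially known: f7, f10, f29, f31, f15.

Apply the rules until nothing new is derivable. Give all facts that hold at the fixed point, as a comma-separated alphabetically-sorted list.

Round 1: rule 1 [f15 => f12]; rule 9 [f29, f10 => f34]. Adds f12, f34.
Round 2: rule 6 [f34, f12 => f30]; rule 7 [f12, f29 => f33]. Adds f30, f33.
Round 3: rule 3 [f30, f10 => f39]. Adds f39.
Round 4: rule 4 [f39, f7 => f35]. Adds f35.
Round 5: rule 2 [f35 => f19]; rule 5 [f10, f35 => f28]. Adds f19, f28.

f10, f12, f15, f19, f28, f29, f30, f31, f33, f34, f35, f39, f7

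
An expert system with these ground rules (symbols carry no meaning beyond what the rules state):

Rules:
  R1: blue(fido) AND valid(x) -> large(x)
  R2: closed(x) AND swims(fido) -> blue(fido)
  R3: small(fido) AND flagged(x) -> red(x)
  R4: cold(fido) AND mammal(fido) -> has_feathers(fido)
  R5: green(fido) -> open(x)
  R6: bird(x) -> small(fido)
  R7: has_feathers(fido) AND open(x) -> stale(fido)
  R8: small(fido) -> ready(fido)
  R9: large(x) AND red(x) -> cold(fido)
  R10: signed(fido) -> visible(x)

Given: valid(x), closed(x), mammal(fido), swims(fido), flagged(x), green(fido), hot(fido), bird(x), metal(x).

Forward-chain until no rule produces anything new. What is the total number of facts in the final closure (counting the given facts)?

[1] R2 [closed(x) AND swims(fido) -> blue(fido)]; R5 [green(fido) -> open(x)]; R6 [bird(x) -> small(fido)]. ⇒ new: blue(fido), open(x), small(fido).
[2] R1 [blue(fido) AND valid(x) -> large(x)]; R3 [small(fido) AND flagged(x) -> red(x)]; R8 [small(fido) -> ready(fido)]. ⇒ new: large(x), red(x), ready(fido).
[3] R9 [large(x) AND red(x) -> cold(fido)]. ⇒ new: cold(fido).
[4] R4 [cold(fido) AND mammal(fido) -> has_feathers(fido)]. ⇒ new: has_feathers(fido).
[5] R7 [has_feathers(fido) AND open(x) -> stale(fido)]. ⇒ new: stale(fido).
Closure: {bird(x), blue(fido), closed(x), cold(fido), flagged(x), green(fido), has_feathers(fido), hot(fido), large(x), mammal(fido), metal(x), open(x), ready(fido), red(x), small(fido), stale(fido), swims(fido), valid(x)} — 18 facts.

18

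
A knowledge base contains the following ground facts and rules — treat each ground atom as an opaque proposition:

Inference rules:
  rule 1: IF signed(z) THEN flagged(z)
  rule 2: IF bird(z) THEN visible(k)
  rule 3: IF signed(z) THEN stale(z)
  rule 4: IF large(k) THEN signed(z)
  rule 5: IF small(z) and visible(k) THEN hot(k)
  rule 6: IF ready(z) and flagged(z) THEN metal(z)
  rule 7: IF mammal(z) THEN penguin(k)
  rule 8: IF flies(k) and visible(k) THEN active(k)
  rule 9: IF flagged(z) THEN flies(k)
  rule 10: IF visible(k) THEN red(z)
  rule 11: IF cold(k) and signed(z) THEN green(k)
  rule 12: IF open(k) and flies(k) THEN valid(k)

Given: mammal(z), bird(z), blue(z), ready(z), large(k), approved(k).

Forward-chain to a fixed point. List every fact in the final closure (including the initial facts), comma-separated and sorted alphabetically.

[1] rule 2 [IF bird(z) THEN visible(k)]; rule 4 [IF large(k) THEN signed(z)]; rule 7 [IF mammal(z) THEN penguin(k)]. ⇒ new: visible(k), signed(z), penguin(k).
[2] rule 1 [IF signed(z) THEN flagged(z)]; rule 3 [IF signed(z) THEN stale(z)]; rule 10 [IF visible(k) THEN red(z)]. ⇒ new: flagged(z), stale(z), red(z).
[3] rule 6 [IF ready(z) and flagged(z) THEN metal(z)]; rule 9 [IF flagged(z) THEN flies(k)]. ⇒ new: metal(z), flies(k).
[4] rule 8 [IF flies(k) and visible(k) THEN active(k)]. ⇒ new: active(k).

active(k), approved(k), bird(z), blue(z), flagged(z), flies(k), large(k), mammal(z), metal(z), penguin(k), ready(z), red(z), signed(z), stale(z), visible(k)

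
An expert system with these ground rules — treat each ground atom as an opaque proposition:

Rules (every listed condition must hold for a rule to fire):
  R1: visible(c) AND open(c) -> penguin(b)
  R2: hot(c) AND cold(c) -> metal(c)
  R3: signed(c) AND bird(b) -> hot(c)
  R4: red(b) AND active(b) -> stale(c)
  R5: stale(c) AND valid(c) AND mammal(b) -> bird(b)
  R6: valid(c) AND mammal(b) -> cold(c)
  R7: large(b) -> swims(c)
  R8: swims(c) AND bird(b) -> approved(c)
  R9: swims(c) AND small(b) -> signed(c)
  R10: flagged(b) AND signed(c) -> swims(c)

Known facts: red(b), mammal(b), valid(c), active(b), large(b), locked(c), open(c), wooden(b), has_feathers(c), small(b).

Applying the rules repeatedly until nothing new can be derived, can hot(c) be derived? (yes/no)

yes

Round 1: R4 [red(b) AND active(b) -> stale(c)]; R6 [valid(c) AND mammal(b) -> cold(c)]; R7 [large(b) -> swims(c)]. Adds stale(c), cold(c), swims(c).
Round 2: R5 [stale(c) AND valid(c) AND mammal(b) -> bird(b)]; R9 [swims(c) AND small(b) -> signed(c)]. Adds bird(b), signed(c).
Round 3: R3 [signed(c) AND bird(b) -> hot(c)]; R8 [swims(c) AND bird(b) -> approved(c)]. Adds hot(c), approved(c).
Round 4: R2 [hot(c) AND cold(c) -> metal(c)]. Adds metal(c).
hot(c) appears in round 3, so it is derivable.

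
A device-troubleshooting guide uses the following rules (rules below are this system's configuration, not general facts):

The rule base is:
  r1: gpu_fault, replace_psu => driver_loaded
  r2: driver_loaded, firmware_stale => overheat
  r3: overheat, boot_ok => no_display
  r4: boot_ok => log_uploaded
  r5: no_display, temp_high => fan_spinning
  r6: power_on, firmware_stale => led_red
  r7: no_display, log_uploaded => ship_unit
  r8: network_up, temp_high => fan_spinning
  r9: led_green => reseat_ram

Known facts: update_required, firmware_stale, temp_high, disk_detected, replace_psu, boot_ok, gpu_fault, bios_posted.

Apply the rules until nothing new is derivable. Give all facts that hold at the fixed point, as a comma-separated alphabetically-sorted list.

Round 1 — r1, r4, derive driver_loaded, log_uploaded.
Round 2 — r2, derive overheat.
Round 3 — r3, derive no_display.
Round 4 — r5, r7, derive fan_spinning, ship_unit.

bios_posted, boot_ok, disk_detected, driver_loaded, fan_spinning, firmware_stale, gpu_fault, log_uploaded, no_display, overheat, replace_psu, ship_unit, temp_high, update_required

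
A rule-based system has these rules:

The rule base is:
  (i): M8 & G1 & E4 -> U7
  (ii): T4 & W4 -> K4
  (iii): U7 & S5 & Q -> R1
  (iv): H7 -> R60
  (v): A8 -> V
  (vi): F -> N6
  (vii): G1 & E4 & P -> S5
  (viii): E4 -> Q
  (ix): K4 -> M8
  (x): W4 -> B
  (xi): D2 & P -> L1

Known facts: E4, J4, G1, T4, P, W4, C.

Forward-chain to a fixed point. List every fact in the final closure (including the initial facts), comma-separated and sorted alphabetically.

B, C, E4, G1, J4, K4, M8, P, Q, R1, S5, T4, U7, W4

Round 1 fires (ii), (vii), (viii), (x), giving K4, S5, Q, B.
Round 2 fires (ix), giving M8.
Round 3 fires (i), giving U7.
Round 4 fires (iii), giving R1.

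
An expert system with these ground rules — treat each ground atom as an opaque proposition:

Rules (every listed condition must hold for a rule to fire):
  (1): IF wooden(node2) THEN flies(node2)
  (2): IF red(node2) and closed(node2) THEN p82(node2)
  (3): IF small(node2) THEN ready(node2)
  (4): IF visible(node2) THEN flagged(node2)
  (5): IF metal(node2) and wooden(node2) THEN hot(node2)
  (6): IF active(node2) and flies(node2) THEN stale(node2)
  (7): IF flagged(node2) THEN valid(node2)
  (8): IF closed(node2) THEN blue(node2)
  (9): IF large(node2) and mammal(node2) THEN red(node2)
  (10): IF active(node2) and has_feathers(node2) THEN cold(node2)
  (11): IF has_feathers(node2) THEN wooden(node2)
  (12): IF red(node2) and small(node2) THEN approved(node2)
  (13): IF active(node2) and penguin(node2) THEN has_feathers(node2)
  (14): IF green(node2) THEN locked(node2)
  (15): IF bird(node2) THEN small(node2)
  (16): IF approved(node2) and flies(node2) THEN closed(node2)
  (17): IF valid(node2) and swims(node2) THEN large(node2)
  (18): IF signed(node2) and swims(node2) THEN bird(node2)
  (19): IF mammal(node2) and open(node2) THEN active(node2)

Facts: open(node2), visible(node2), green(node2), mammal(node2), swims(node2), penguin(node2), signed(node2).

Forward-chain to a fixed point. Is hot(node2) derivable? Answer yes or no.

no

Round 1: (4) [IF visible(node2) THEN flagged(node2)]; (14) [IF green(node2) THEN locked(node2)]; (18) [IF signed(node2) and swims(node2) THEN bird(node2)]; (19) [IF mammal(node2) and open(node2) THEN active(node2)]. Adds flagged(node2), locked(node2), bird(node2), active(node2).
Round 2: (7) [IF flagged(node2) THEN valid(node2)]; (13) [IF active(node2) and penguin(node2) THEN has_feathers(node2)]; (15) [IF bird(node2) THEN small(node2)]. Adds valid(node2), has_feathers(node2), small(node2).
Round 3: (3) [IF small(node2) THEN ready(node2)]; (10) [IF active(node2) and has_feathers(node2) THEN cold(node2)]; (11) [IF has_feathers(node2) THEN wooden(node2)]; (17) [IF valid(node2) and swims(node2) THEN large(node2)]. Adds ready(node2), cold(node2), wooden(node2), large(node2).
Round 4: (1) [IF wooden(node2) THEN flies(node2)]; (9) [IF large(node2) and mammal(node2) THEN red(node2)]. Adds flies(node2), red(node2).
Round 5: (6) [IF active(node2) and flies(node2) THEN stale(node2)]; (12) [IF red(node2) and small(node2) THEN approved(node2)]. Adds stale(node2), approved(node2).
Round 6: (16) [IF approved(node2) and flies(node2) THEN closed(node2)]. Adds closed(node2).
Round 7: (2) [IF red(node2) and closed(node2) THEN p82(node2)]; (8) [IF closed(node2) THEN blue(node2)]. Adds p82(node2), blue(node2).
Fixed point reached. hot(node2) is concluded only by (5); (5) needs metal(node2) (never derived).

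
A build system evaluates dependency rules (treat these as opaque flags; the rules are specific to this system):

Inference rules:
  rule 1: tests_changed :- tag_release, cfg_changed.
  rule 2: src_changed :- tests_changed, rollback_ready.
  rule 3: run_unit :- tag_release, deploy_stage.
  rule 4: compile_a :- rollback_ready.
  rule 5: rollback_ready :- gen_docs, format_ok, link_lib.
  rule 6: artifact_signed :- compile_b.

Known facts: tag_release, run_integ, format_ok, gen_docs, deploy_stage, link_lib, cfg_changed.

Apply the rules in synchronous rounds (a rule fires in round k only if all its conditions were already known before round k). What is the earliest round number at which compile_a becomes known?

Round 1 fires rule 1, rule 3, rule 5, giving tests_changed, run_unit, rollback_ready.
Round 2 fires rule 2, rule 4, giving src_changed, compile_a.
compile_a first appears in round 2.

2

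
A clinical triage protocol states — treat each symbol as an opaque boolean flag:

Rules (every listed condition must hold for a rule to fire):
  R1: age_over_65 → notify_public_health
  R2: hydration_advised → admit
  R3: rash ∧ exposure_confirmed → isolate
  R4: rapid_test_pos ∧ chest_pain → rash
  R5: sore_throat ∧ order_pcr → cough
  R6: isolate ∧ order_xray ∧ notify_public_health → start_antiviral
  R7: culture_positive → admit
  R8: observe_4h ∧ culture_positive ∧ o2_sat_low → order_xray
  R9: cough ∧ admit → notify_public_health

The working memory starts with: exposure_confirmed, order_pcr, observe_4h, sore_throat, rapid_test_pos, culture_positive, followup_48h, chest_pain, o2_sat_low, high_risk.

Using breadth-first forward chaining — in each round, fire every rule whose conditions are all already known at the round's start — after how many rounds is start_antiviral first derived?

3

Round 1 fires R4, R5, R7, R8, giving rash, cough, admit, order_xray.
Round 2 fires R3, R9, giving isolate, notify_public_health.
Round 3 fires R6, giving start_antiviral.
start_antiviral first appears in round 3.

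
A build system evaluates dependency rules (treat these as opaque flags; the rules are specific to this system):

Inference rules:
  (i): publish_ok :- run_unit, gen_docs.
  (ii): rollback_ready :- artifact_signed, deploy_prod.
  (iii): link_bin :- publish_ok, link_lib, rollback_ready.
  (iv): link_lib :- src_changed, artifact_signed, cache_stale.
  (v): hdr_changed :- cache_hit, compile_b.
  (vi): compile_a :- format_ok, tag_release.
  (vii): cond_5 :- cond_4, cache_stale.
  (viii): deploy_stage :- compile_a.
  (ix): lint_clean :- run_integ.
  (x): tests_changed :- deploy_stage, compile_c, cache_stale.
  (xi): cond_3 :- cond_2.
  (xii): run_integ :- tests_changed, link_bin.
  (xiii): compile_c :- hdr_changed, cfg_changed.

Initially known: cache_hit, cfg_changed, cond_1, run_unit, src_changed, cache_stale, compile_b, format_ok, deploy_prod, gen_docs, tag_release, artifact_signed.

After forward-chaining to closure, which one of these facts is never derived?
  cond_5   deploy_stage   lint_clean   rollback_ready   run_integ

cond_5

Round 1: (i) [publish_ok :- run_unit, gen_docs.]; (ii) [rollback_ready :- artifact_signed, deploy_prod.]; (iv) [link_lib :- src_changed, artifact_signed, cache_stale.]; (v) [hdr_changed :- cache_hit, compile_b.]; (vi) [compile_a :- format_ok, tag_release.]. New: publish_ok, rollback_ready, link_lib, hdr_changed, compile_a.
Round 2: (iii) [link_bin :- publish_ok, link_lib, rollback_ready.]; (viii) [deploy_stage :- compile_a.]; (xiii) [compile_c :- hdr_changed, cfg_changed.]. New: link_bin, deploy_stage, compile_c.
Round 3: (x) [tests_changed :- deploy_stage, compile_c, cache_stale.]. New: tests_changed.
Round 4: (xii) [run_integ :- tests_changed, link_bin.]. New: run_integ.
Round 5: (ix) [lint_clean :- run_integ.]. New: lint_clean.
Derived: rollback_ready (round 1), lint_clean (round 5), run_integ (round 4), deploy_stage (round 2). cond_5 never appears in any round.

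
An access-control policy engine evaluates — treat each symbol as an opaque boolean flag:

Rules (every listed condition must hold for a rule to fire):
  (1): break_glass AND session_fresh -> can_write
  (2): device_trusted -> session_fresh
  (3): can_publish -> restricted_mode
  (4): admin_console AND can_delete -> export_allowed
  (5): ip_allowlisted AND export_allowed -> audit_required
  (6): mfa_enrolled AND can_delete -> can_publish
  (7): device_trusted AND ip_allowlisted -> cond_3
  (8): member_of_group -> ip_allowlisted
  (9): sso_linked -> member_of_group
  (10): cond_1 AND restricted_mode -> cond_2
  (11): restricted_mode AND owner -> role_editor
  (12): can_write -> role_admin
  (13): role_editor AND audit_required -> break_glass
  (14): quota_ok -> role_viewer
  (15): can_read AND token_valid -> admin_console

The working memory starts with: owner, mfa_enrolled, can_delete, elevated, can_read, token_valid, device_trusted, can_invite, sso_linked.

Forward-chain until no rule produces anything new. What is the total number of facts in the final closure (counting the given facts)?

Round 1: (2) [device_trusted -> session_fresh]; (6) [mfa_enrolled AND can_delete -> can_publish]; (9) [sso_linked -> member_of_group]; (15) [can_read AND token_valid -> admin_console]. Adds session_fresh, can_publish, member_of_group, admin_console.
Round 2: (3) [can_publish -> restricted_mode]; (4) [admin_console AND can_delete -> export_allowed]; (8) [member_of_group -> ip_allowlisted]. Adds restricted_mode, export_allowed, ip_allowlisted.
Round 3: (5) [ip_allowlisted AND export_allowed -> audit_required]; (7) [device_trusted AND ip_allowlisted -> cond_3]; (11) [restricted_mode AND owner -> role_editor]. Adds audit_required, cond_3, role_editor.
Round 4: (13) [role_editor AND audit_required -> break_glass]. Adds break_glass.
Round 5: (1) [break_glass AND session_fresh -> can_write]. Adds can_write.
Round 6: (12) [can_write -> role_admin]. Adds role_admin.
Closure: {admin_console, audit_required, break_glass, can_delete, can_invite, can_publish, can_read, can_write, cond_3, device_trusted, elevated, export_allowed, ip_allowlisted, member_of_group, mfa_enrolled, owner, restricted_mode, role_admin, role_editor, session_fresh, sso_linked, token_valid} — 22 facts.

22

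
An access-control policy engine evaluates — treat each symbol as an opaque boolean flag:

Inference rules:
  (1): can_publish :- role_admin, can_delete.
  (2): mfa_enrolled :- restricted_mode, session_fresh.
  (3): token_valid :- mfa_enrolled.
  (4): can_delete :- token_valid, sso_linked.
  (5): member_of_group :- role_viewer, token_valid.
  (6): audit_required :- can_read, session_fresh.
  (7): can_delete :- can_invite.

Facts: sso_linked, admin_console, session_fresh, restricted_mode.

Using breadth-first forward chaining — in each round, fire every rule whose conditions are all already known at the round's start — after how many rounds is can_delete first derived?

3

Round 1: (2) [mfa_enrolled :- restricted_mode, session_fresh.]. New: mfa_enrolled.
Round 2: (3) [token_valid :- mfa_enrolled.]. New: token_valid.
Round 3: (4) [can_delete :- token_valid, sso_linked.]. New: can_delete.
can_delete first appears in round 3.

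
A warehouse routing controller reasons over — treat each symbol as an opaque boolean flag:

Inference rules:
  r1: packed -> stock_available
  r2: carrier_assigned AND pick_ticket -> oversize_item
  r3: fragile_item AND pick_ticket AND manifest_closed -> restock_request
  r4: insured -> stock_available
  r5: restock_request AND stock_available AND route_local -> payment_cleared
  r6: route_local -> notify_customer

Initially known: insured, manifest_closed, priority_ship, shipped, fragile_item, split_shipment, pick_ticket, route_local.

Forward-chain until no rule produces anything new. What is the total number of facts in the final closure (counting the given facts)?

Round 1: r3 [fragile_item AND pick_ticket AND manifest_closed -> restock_request]; r4 [insured -> stock_available]; r6 [route_local -> notify_customer]. New: restock_request, stock_available, notify_customer.
Round 2: r5 [restock_request AND stock_available AND route_local -> payment_cleared]. New: payment_cleared.
Closure: {fragile_item, insured, manifest_closed, notify_customer, payment_cleared, pick_ticket, priority_ship, restock_request, route_local, shipped, split_shipment, stock_available} — 12 facts.

12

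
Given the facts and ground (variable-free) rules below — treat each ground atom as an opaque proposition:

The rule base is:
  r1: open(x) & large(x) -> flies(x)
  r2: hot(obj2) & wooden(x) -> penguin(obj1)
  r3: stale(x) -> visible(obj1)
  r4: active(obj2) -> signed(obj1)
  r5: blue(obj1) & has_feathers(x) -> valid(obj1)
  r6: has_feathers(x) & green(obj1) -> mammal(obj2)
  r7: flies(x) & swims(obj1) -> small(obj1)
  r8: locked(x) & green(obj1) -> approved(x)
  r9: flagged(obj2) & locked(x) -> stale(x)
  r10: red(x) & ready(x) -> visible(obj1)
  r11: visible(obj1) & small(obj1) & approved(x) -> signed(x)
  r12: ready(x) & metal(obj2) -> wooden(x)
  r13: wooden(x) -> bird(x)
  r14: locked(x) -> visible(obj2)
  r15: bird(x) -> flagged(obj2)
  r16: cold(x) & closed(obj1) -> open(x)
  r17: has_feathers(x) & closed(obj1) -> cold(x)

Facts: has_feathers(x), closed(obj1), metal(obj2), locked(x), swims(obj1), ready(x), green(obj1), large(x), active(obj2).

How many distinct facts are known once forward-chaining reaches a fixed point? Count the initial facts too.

Round 1: r4 [active(obj2) -> signed(obj1)]; r6 [has_feathers(x) & green(obj1) -> mammal(obj2)]; r8 [locked(x) & green(obj1) -> approved(x)]; r12 [ready(x) & metal(obj2) -> wooden(x)]; r14 [locked(x) -> visible(obj2)]; r17 [has_feathers(x) & closed(obj1) -> cold(x)]. Adds signed(obj1), mammal(obj2), approved(x), wooden(x), visible(obj2), cold(x).
Round 2: r13 [wooden(x) -> bird(x)]; r16 [cold(x) & closed(obj1) -> open(x)]. Adds bird(x), open(x).
Round 3: r1 [open(x) & large(x) -> flies(x)]; r15 [bird(x) -> flagged(obj2)]. Adds flies(x), flagged(obj2).
Round 4: r7 [flies(x) & swims(obj1) -> small(obj1)]; r9 [flagged(obj2) & locked(x) -> stale(x)]. Adds small(obj1), stale(x).
Round 5: r3 [stale(x) -> visible(obj1)]. Adds visible(obj1).
Round 6: r11 [visible(obj1) & small(obj1) & approved(x) -> signed(x)]. Adds signed(x).
Closure: {active(obj2), approved(x), bird(x), closed(obj1), cold(x), flagged(obj2), flies(x), green(obj1), has_feathers(x), large(x), locked(x), mammal(obj2), metal(obj2), open(x), ready(x), signed(obj1), signed(x), small(obj1), stale(x), swims(obj1), visible(obj1), visible(obj2), wooden(x)} — 23 facts.

23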